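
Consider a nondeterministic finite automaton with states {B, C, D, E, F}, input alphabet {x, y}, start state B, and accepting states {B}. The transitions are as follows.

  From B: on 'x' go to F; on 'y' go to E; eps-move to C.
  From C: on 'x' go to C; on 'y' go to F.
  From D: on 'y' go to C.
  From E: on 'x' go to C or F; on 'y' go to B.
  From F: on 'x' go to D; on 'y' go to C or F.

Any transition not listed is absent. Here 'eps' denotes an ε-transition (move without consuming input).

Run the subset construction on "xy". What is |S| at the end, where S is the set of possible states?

Start: ε-closure({B}) = {B, C}.
Read 'x': B→{F}, C→{C}; now {C, F}.
Read 'y': C→{F}, F→{C, F}; now {C, F}.
That set has 2 states.

2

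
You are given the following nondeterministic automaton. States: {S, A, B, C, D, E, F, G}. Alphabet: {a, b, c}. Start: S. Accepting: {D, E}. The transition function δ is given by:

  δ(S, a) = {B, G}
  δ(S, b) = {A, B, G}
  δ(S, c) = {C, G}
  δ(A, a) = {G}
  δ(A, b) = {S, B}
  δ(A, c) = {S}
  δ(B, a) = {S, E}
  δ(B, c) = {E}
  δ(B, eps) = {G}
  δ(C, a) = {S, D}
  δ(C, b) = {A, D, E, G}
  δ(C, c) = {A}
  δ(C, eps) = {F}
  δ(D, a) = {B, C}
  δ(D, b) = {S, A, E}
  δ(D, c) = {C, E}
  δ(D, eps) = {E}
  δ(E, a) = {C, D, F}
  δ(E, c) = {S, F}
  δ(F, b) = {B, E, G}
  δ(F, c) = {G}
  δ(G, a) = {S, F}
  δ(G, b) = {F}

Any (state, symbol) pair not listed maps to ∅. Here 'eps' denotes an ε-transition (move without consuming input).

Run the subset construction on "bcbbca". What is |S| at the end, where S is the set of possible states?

Start in {S}.
Read 'b': {S} → {A, B, G}.
Read 'c': {A, B, G} → {S, E}.
Read 'b': {S, E} → {A, B, G}.
Read 'b': {A, B, G} → {S, B, F, G}.
Read 'c': {S, B, F, G} → {C, E, F, G}.
Read 'a': {C, E, F, G} → {S, C, D, E, F}.
That set has 5 states.

5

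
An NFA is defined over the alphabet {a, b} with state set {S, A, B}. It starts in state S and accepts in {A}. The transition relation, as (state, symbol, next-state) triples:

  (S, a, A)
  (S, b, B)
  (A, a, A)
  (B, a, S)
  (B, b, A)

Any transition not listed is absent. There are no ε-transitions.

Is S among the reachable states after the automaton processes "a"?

Start in {S}.
Read 'a': S→{A}; now {A}.
State S is not in {A}.

No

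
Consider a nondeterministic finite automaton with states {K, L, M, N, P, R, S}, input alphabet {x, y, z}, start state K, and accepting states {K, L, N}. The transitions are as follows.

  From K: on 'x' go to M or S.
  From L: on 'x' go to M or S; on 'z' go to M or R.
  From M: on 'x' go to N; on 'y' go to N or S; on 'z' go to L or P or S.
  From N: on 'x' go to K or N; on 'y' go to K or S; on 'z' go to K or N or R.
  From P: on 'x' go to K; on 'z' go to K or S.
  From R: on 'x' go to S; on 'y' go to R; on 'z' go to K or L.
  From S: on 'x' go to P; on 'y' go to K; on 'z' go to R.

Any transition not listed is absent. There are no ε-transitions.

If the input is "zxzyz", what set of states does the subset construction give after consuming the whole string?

∅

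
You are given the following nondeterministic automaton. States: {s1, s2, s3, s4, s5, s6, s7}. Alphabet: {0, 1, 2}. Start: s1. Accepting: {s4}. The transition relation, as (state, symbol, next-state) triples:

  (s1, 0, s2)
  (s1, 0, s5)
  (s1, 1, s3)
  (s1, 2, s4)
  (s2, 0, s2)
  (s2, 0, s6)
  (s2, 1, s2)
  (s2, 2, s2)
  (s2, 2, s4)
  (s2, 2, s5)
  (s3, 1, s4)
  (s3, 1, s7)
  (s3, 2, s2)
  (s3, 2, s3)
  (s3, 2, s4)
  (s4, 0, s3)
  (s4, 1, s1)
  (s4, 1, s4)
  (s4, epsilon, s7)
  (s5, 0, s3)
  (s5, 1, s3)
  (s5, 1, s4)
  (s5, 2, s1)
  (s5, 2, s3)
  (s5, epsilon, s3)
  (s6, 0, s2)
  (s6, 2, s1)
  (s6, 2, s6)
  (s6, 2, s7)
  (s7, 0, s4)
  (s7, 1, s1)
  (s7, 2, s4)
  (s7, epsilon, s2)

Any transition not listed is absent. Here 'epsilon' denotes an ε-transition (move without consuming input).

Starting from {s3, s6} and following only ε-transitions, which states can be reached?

{s3, s6}

Begin with {s3, s6}.
No ε-moves leave this set, so the closure equals the set itself.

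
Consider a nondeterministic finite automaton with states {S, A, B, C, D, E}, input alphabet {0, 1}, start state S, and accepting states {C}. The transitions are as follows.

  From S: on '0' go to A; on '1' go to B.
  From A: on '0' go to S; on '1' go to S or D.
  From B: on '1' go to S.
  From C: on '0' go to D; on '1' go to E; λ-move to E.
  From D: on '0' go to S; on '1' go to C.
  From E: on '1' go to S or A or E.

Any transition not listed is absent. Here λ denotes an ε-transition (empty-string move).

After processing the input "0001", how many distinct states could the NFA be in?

Start in {S}.
Read '0': {S} → {A}.
Read '0': {A} → {S}.
Read '0': {S} → {A}.
Read '1': {A} → {S, D}.
That set has 2 states.

2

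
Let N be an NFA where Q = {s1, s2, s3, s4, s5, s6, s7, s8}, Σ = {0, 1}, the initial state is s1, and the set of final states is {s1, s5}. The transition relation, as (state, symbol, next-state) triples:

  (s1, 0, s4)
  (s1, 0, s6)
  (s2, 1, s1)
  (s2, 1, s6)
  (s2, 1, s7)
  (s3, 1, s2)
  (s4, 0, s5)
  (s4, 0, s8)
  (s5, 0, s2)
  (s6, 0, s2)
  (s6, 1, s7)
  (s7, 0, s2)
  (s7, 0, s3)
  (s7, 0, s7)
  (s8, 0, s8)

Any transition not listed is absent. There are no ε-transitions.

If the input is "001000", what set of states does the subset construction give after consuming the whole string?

{s2, s3, s7, s8}

Start in {s1}.
Read '0': s1→{s4, s6}; now {s4, s6}.
Read '0': s4→{s5, s8}, s6→{s2}; now {s2, s5, s8}.
Read '1': s2→{s1, s6, s7}, s5→∅, s8→∅; now {s1, s6, s7}.
Read '0': s1→{s4, s6}, s6→{s2}, s7→{s2, s3, s7}; now {s2, s3, s4, s6, s7}.
Read '0': s2→∅, s3→∅, s4→{s5, s8}, s6→{s2}, s7→{s2, s3, s7}; now {s2, s3, s5, s7, s8}.
Read '0': s2→∅, s3→∅, s5→{s2}, s7→{s2, s3, s7}, s8→{s8}; now {s2, s3, s7, s8}.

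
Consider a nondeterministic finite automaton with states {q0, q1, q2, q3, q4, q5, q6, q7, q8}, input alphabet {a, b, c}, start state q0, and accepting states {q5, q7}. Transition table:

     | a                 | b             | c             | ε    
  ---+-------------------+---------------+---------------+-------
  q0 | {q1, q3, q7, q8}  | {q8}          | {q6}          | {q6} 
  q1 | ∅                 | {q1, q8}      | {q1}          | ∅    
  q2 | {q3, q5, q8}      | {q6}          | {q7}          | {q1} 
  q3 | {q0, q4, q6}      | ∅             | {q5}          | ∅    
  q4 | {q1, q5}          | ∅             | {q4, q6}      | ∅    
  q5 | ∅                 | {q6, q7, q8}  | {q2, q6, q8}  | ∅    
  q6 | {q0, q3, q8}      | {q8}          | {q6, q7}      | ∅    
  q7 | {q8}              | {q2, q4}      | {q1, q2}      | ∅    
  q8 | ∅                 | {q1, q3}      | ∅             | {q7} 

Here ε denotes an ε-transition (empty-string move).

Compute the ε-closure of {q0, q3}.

Begin with {q0, q3}.
ε-move q0 → q6; add q6.

{q0, q3, q6}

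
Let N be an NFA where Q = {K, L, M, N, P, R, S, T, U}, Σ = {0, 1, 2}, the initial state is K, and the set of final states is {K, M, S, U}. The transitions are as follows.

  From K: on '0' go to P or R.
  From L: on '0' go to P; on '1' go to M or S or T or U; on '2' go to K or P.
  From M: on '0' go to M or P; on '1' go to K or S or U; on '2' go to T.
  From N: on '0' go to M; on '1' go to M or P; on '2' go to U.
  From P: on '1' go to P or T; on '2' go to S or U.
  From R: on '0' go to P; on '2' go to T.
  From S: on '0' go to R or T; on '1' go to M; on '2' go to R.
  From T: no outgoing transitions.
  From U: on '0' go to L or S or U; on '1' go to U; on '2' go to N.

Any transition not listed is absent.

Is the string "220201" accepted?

No

Start in {K}.
Read '2': K→∅; now ∅.
The set is empty and remains empty for the remaining 5 symbols.
The final set ∅ contains no accepting state.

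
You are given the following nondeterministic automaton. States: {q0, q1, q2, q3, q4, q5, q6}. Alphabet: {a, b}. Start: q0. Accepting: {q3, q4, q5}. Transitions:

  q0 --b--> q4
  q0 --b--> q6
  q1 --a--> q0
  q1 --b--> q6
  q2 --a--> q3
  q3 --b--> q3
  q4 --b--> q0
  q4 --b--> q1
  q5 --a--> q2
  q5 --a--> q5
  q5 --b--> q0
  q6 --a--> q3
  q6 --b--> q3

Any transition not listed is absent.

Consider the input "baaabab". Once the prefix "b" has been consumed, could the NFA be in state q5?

No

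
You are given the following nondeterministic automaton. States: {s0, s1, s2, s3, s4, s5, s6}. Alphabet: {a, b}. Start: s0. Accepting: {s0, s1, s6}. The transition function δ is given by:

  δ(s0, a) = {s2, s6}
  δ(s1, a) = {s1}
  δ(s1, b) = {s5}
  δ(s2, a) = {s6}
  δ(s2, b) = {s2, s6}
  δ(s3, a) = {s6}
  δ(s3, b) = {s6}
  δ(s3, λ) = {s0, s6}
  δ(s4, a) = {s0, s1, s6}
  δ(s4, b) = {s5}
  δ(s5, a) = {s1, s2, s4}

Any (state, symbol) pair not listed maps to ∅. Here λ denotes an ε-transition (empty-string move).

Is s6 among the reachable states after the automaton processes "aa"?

Yes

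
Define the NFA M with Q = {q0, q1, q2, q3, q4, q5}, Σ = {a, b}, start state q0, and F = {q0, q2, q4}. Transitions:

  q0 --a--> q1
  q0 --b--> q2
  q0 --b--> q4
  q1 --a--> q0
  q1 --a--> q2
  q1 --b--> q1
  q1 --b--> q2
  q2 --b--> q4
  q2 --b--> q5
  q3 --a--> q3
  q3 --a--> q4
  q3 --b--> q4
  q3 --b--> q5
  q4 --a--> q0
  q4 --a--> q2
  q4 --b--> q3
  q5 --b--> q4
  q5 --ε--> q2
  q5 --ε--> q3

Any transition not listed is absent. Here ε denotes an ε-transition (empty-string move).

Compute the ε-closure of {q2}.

{q2}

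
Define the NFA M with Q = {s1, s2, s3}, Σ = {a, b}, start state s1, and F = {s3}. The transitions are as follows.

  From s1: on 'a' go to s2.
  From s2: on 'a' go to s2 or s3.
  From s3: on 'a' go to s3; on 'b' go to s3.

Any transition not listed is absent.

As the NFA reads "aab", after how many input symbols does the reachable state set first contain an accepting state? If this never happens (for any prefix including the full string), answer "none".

2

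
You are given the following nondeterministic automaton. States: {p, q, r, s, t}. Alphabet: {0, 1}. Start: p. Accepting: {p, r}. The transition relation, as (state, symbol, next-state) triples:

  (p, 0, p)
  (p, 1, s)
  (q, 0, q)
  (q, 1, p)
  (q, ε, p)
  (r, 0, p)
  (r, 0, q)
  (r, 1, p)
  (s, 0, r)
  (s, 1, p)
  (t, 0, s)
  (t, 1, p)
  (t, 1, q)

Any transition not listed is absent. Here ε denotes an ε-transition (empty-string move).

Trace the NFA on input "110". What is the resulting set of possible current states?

{p}

Start in {p}.
Read '1': p→{s}; now {s}.
Read '1': s→{p}; now {p}.
Read '0': p→{p}; now {p}.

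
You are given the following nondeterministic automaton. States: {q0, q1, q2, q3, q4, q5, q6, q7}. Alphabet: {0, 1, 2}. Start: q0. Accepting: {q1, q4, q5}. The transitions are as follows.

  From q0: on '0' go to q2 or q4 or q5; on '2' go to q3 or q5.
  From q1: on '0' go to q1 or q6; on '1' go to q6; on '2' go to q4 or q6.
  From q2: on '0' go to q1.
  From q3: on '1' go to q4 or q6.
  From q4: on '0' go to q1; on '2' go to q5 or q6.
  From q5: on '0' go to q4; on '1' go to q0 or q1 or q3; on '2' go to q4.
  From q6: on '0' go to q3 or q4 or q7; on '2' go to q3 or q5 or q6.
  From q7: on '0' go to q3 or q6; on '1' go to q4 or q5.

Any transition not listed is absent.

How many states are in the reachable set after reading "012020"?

4

Start in {q0}.
Read '0': {q0} → {q2, q4, q5}.
Read '1': {q2, q4, q5} → {q0, q1, q3}.
Read '2': {q0, q1, q3} → {q3, q4, q5, q6}.
Read '0': {q3, q4, q5, q6} → {q1, q3, q4, q7}.
Read '2': {q1, q3, q4, q7} → {q4, q5, q6}.
Read '0': {q4, q5, q6} → {q1, q3, q4, q7}.
That set has 4 states.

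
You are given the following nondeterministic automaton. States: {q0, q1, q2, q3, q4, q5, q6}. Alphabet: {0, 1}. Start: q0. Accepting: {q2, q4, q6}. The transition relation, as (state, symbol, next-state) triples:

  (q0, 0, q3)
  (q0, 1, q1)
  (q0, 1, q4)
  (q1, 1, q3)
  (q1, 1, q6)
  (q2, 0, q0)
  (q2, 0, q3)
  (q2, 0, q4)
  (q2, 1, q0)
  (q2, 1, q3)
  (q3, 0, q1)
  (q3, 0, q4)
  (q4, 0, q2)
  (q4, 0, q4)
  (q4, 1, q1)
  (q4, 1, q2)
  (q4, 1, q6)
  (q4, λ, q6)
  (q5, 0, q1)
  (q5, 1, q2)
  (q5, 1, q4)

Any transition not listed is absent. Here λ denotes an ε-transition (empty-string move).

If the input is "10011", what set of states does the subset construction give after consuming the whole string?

{q0, q1, q2, q3, q4, q6}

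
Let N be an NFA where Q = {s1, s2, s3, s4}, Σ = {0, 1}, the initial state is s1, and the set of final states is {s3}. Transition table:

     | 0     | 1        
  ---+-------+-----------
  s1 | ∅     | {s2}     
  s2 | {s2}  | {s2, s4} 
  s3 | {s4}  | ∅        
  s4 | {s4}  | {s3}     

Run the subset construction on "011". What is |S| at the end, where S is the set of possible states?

Start in {s1}.
Read '0': {s1} → ∅.
The set is empty and remains empty for the remaining 2 symbols.
That set has 0 states.

0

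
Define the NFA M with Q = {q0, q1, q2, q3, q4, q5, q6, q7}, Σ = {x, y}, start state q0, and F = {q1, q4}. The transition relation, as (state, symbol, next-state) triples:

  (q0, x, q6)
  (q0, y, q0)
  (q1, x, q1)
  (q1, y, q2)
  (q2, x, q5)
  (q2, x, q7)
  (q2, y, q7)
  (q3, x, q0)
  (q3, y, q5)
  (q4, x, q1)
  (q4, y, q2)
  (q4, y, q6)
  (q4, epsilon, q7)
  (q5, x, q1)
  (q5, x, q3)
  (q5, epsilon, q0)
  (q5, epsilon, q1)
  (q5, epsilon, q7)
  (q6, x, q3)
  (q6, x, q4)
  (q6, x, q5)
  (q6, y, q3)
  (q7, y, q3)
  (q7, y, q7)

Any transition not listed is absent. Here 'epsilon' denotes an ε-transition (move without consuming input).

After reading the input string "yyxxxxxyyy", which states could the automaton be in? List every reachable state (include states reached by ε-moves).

Start in {q0}.
Read 'y': {q0} → {q0}.
Read 'y': {q0} → {q0}.
Read 'x': {q0} → {q6}.
Read 'x': {q6} → {q0, q1, q3, q4, q5, q7}.
Read 'x': {q0, q1, q3, q4, q5, q7} → {q0, q1, q3, q6}.
Read 'x': {q0, q1, q3, q6} → {q0, q1, q3, q4, q5, q6, q7}.
Read 'x': {q0, q1, q3, q4, q5, q6, q7} → {q0, q1, q3, q4, q5, q6, q7}.
Read 'y': {q0, q1, q3, q4, q5, q6, q7} → {q0, q1, q2, q3, q5, q6, q7}.
Read 'y': {q0, q1, q2, q3, q5, q6, q7} → {q0, q1, q2, q3, q5, q7}.
Read 'y': {q0, q1, q2, q3, q5, q7} → {q0, q1, q2, q3, q5, q7}.

{q0, q1, q2, q3, q5, q7}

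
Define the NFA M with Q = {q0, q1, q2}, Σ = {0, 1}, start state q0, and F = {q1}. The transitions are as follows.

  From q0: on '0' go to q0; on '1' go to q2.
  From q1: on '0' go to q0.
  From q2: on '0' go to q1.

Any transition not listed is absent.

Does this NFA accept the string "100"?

No

Start in {q0}.
Read '1': q0→{q2}; now {q2}.
Read '0': q2→{q1}; now {q1}.
Read '0': q1→{q0}; now {q0}.
The final set {q0} contains no accepting state.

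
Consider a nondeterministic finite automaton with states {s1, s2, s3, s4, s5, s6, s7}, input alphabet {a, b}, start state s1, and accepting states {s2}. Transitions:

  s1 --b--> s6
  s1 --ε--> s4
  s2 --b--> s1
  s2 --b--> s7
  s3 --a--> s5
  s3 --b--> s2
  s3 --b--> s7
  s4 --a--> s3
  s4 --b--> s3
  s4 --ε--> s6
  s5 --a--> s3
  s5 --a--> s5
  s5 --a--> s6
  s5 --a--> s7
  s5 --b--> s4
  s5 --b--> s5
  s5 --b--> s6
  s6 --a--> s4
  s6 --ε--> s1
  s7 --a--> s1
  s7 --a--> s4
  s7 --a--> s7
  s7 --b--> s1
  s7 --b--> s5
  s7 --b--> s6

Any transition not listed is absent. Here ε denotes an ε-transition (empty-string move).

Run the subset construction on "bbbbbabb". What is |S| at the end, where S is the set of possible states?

7

Start: ε-closure({s1}) = {s1, s4, s6}.
Read 'b': s1→{s6}, s4→{s3}, s6→∅; union {s3, s6}; ε-closure = {s1, s3, s4, s6}.
Read 'b': s1→{s6}, s3→{s2, s7}, s4→{s3}, s6→∅; union {s2, s3, s6, s7}; ε-closure = {s1, s2, s3, s4, s6, s7}.
Read 'b': s1→{s6}, s2→{s1, s7}, s3→{s2, s7}, s4→{s3}, s6→∅, s7→{s1, s5, s6}; union {s1, s2, s3, s5, s6, s7}; ε-closure = {s1, s2, s3, s4, s5, s6, s7}.
Read 'b': s1→{s6}, s2→{s1, s7}, s3→{s2, s7}, s4→{s3}, s5→{s4, s5, s6}, s6→∅, s7→{s1, s5, s6}; now {s1, s2, s3, s4, s5, s6, s7}.
Read 'b': s1→{s6}, s2→{s1, s7}, s3→{s2, s7}, s4→{s3}, s5→{s4, s5, s6}, s6→∅, s7→{s1, s5, s6}; now {s1, s2, s3, s4, s5, s6, s7}.
Read 'a': s1→∅, s2→∅, s3→{s5}, s4→{s3}, s5→{s3, s5, s6, s7}, s6→{s4}, s7→{s1, s4, s7}; now {s1, s3, s4, s5, s6, s7}.
Read 'b': s1→{s6}, s3→{s2, s7}, s4→{s3}, s5→{s4, s5, s6}, s6→∅, s7→{s1, s5, s6}; now {s1, s2, s3, s4, s5, s6, s7}.
Read 'b': s1→{s6}, s2→{s1, s7}, s3→{s2, s7}, s4→{s3}, s5→{s4, s5, s6}, s6→∅, s7→{s1, s5, s6}; now {s1, s2, s3, s4, s5, s6, s7}.
That set has 7 states.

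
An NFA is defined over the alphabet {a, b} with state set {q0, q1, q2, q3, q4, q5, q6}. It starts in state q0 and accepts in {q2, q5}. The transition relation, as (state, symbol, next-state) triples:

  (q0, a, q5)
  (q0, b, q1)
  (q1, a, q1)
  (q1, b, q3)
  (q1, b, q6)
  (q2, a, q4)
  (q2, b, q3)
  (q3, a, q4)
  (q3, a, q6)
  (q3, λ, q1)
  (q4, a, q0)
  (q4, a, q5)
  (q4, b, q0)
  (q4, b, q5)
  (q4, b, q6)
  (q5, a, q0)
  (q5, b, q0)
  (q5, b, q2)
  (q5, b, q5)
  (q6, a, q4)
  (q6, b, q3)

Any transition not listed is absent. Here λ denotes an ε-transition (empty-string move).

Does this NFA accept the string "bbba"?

No

Start in {q0}.
Read 'b': q0→{q1}; now {q1}.
Read 'b': q1→{q3, q6}; union {q3, q6}; ε-closure = {q1, q3, q6}.
Read 'b': q1→{q3, q6}, q3→∅, q6→{q3}; union {q3, q6}; ε-closure = {q1, q3, q6}.
Read 'a': q1→{q1}, q3→{q4, q6}, q6→{q4}; now {q1, q4, q6}.
The final set {q1, q4, q6} contains no accepting state.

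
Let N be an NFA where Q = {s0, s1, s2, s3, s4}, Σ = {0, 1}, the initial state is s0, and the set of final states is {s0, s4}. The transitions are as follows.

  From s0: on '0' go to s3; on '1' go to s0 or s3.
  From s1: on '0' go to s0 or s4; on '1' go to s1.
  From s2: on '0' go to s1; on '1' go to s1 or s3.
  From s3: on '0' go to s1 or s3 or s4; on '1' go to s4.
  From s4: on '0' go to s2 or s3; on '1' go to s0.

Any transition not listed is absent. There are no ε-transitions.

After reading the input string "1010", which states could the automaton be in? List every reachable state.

{s0, s2, s3, s4}

Start in {s0}.
Read '1': {s0} → {s0, s3}.
Read '0': {s0, s3} → {s1, s3, s4}.
Read '1': {s1, s3, s4} → {s0, s1, s4}.
Read '0': {s0, s1, s4} → {s0, s2, s3, s4}.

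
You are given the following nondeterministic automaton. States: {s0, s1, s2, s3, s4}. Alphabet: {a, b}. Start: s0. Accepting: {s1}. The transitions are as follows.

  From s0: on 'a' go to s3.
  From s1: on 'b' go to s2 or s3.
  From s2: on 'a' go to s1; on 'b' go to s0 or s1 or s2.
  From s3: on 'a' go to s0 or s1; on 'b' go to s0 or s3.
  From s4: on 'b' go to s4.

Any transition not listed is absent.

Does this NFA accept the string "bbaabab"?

Start in {s0}.
Read 'b': {s0} → ∅.
The set is empty and remains empty for the remaining 6 symbols.
The final set ∅ contains no accepting state.

No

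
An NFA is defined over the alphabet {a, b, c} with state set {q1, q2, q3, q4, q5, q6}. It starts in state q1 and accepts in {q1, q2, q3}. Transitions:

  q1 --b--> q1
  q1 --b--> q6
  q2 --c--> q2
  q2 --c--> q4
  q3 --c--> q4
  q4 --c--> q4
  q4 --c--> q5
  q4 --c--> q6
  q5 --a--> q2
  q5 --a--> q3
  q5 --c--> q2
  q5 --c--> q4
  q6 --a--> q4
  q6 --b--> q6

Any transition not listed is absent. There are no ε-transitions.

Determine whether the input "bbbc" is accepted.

No

Start in {q1}.
Read 'b': {q1} → {q1, q6}.
Read 'b': {q1, q6} → {q1, q6}.
Read 'b': {q1, q6} → {q1, q6}.
Read 'c': {q1, q6} → ∅.
The final set ∅ contains no accepting state.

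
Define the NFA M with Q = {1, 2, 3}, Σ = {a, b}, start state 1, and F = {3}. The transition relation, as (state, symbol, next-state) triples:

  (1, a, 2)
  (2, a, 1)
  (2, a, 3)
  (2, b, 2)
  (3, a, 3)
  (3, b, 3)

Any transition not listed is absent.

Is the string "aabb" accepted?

Start in {1}.
Read 'a': {1} → {2}.
Read 'a': {2} → {1, 3}.
Read 'b': {1, 3} → {3}.
Read 'b': {3} → {3}.
The final set {3} contains the accepting state 3.

Yes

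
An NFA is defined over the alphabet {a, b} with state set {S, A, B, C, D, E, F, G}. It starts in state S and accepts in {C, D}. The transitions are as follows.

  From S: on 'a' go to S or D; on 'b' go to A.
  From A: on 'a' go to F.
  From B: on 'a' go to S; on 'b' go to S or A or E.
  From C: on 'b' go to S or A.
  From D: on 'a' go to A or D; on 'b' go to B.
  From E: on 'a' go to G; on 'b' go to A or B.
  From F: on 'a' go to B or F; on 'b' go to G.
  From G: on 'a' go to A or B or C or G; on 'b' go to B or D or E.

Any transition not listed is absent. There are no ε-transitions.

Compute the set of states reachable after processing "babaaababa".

{S, A, B, C, D, F, G}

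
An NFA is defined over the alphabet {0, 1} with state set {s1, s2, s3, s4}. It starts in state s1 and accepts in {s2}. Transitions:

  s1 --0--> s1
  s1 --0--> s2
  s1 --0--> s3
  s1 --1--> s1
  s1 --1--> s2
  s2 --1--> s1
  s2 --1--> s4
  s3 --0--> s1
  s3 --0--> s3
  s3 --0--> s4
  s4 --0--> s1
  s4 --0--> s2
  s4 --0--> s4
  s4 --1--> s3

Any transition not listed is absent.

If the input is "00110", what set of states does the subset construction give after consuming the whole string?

{s1, s2, s3, s4}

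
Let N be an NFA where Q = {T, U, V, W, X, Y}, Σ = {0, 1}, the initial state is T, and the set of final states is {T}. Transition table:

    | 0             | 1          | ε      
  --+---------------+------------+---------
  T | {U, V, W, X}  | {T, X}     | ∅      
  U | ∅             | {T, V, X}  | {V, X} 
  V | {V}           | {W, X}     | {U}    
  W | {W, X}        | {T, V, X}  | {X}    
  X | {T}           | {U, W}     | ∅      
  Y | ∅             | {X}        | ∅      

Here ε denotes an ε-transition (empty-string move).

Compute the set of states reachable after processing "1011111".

Start in {T}.
Read '1': {T} → {T, X}.
Read '0': {T, X} → {T, U, V, W, X}.
Read '1': {T, U, V, W, X} → {T, U, V, W, X}.
Read '1': {T, U, V, W, X} → {T, U, V, W, X}.
Read '1': {T, U, V, W, X} → {T, U, V, W, X}.
Read '1': {T, U, V, W, X} → {T, U, V, W, X}.
Read '1': {T, U, V, W, X} → {T, U, V, W, X}.

{T, U, V, W, X}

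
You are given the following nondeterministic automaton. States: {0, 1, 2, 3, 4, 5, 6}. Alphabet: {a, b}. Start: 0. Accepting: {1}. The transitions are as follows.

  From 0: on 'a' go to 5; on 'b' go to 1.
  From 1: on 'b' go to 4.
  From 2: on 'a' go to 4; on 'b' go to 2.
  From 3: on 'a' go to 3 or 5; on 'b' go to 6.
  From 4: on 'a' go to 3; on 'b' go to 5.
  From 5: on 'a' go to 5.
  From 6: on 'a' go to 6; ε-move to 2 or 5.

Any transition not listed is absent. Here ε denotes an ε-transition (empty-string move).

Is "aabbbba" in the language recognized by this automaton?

No

Start in {0}.
Read 'a': 0→{5}; now {5}.
Read 'a': 5→{5}; now {5}.
Read 'b': 5→∅; now ∅.
The set is empty and remains empty for the remaining 4 symbols.
The final set ∅ contains no accepting state.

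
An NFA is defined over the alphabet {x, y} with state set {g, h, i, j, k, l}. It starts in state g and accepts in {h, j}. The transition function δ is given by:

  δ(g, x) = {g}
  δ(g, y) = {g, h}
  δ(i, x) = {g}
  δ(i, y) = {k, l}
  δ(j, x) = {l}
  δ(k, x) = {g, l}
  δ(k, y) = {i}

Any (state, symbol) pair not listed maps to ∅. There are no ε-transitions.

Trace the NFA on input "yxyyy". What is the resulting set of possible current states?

{g, h}

Start in {g}.
Read 'y': g→{g, h}; now {g, h}.
Read 'x': g→{g}, h→∅; now {g}.
Read 'y': g→{g, h}; now {g, h}.
Read 'y': g→{g, h}, h→∅; now {g, h}.
Read 'y': g→{g, h}, h→∅; now {g, h}.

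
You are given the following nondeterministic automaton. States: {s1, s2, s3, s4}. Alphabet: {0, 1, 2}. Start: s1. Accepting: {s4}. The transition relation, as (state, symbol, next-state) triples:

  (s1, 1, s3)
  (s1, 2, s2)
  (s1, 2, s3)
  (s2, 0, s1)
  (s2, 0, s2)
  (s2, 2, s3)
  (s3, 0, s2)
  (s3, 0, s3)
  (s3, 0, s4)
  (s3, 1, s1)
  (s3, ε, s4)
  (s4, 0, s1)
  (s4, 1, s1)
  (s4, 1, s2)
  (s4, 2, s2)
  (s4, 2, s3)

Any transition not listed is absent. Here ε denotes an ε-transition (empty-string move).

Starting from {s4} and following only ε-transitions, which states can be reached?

{s4}

Begin with {s4}.
No ε-moves leave this set, so the closure equals the set itself.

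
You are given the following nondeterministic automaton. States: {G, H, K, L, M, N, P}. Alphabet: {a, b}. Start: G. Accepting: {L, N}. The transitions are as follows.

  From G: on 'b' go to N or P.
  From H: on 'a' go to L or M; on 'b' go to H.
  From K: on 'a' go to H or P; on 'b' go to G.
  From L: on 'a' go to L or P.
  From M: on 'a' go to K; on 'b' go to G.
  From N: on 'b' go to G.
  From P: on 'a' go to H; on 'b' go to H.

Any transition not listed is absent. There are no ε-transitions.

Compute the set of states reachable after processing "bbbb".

{G, H}

Start in {G}.
Read 'b': G→{N, P}; now {N, P}.
Read 'b': N→{G}, P→{H}; now {G, H}.
Read 'b': G→{N, P}, H→{H}; now {H, N, P}.
Read 'b': H→{H}, N→{G}, P→{H}; now {G, H}.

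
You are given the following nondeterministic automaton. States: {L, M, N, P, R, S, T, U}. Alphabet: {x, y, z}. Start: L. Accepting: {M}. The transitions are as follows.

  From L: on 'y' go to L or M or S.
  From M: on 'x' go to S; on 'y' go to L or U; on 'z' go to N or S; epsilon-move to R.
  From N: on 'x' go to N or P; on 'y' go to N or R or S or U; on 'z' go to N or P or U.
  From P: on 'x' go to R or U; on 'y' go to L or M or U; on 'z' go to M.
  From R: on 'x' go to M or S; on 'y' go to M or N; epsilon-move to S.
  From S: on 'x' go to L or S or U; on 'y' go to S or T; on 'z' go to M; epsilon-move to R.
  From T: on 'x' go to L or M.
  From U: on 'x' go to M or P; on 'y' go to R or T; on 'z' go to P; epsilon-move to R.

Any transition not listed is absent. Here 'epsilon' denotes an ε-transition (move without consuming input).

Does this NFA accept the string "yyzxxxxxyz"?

Yes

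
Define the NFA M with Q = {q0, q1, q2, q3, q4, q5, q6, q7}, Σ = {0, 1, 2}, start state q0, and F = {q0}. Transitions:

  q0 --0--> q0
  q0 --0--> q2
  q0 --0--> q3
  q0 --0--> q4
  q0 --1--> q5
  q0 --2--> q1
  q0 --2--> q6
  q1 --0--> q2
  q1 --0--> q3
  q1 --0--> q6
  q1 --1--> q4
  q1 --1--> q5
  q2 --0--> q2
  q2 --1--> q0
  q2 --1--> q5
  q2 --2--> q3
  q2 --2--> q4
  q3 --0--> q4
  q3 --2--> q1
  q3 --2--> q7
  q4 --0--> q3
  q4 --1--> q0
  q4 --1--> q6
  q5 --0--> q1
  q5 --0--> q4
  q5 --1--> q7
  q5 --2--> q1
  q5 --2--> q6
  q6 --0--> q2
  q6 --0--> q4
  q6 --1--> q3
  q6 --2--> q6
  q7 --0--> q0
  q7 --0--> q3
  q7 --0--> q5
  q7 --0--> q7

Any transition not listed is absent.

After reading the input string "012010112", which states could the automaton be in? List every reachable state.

{q1, q6, q7}

Start in {q0}.
Read '0': q0→{q0, q2, q3, q4}; now {q0, q2, q3, q4}.
Read '1': q0→{q5}, q2→{q0, q5}, q3→∅, q4→{q0, q6}; now {q0, q5, q6}.
Read '2': q0→{q1, q6}, q5→{q1, q6}, q6→{q6}; now {q1, q6}.
Read '0': q1→{q2, q3, q6}, q6→{q2, q4}; now {q2, q3, q4, q6}.
Read '1': q2→{q0, q5}, q3→∅, q4→{q0, q6}, q6→{q3}; now {q0, q3, q5, q6}.
Read '0': q0→{q0, q2, q3, q4}, q3→{q4}, q5→{q1, q4}, q6→{q2, q4}; now {q0, q1, q2, q3, q4}.
Read '1': q0→{q5}, q1→{q4, q5}, q2→{q0, q5}, q3→∅, q4→{q0, q6}; now {q0, q4, q5, q6}.
Read '1': q0→{q5}, q4→{q0, q6}, q5→{q7}, q6→{q3}; now {q0, q3, q5, q6, q7}.
Read '2': q0→{q1, q6}, q3→{q1, q7}, q5→{q1, q6}, q6→{q6}, q7→∅; now {q1, q6, q7}.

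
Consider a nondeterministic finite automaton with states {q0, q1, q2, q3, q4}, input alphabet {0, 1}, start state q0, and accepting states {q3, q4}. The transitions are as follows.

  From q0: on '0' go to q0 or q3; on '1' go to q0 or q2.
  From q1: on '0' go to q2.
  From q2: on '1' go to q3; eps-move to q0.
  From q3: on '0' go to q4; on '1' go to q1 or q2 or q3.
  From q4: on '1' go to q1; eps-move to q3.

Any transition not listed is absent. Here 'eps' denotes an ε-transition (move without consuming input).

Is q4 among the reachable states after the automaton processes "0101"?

No

Start in {q0}.
Read '0': {q0} → {q0, q3}.
Read '1': {q0, q3} → {q0, q1, q2, q3}.
Read '0': {q0, q1, q2, q3} → {q0, q2, q3, q4}.
Read '1': {q0, q2, q3, q4} → {q0, q1, q2, q3}.
State q4 is not in {q0, q1, q2, q3}.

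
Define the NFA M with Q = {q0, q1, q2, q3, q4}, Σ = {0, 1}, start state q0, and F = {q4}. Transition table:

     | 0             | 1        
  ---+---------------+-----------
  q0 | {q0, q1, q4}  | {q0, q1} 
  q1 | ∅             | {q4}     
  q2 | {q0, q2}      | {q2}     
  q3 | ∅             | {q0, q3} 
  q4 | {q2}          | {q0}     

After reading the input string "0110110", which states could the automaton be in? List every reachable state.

{q0, q1, q2, q4}

Start in {q0}.
Read '0': q0→{q0, q1, q4}; now {q0, q1, q4}.
Read '1': q0→{q0, q1}, q1→{q4}, q4→{q0}; now {q0, q1, q4}.
Read '1': q0→{q0, q1}, q1→{q4}, q4→{q0}; now {q0, q1, q4}.
Read '0': q0→{q0, q1, q4}, q1→∅, q4→{q2}; now {q0, q1, q2, q4}.
Read '1': q0→{q0, q1}, q1→{q4}, q2→{q2}, q4→{q0}; now {q0, q1, q2, q4}.
Read '1': q0→{q0, q1}, q1→{q4}, q2→{q2}, q4→{q0}; now {q0, q1, q2, q4}.
Read '0': q0→{q0, q1, q4}, q1→∅, q2→{q0, q2}, q4→{q2}; now {q0, q1, q2, q4}.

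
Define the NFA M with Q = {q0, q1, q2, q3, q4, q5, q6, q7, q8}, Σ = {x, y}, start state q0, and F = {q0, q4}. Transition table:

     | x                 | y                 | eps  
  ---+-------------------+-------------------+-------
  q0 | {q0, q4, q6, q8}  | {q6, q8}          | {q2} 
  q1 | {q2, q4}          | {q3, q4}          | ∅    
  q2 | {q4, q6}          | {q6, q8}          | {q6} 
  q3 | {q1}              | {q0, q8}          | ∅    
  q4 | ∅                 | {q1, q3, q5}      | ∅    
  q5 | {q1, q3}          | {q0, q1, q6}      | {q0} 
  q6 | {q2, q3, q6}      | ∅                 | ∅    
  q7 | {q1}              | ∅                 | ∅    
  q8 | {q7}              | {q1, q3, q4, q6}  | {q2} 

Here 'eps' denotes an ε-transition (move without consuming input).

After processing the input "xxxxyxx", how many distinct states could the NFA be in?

8

Start: ε-closure({q0}) = {q0, q2, q6}.
Read 'x': {q0, q2, q6} → {q0, q2, q3, q4, q6, q8}.
Read 'x': {q0, q2, q3, q4, q6, q8} → {q0, q1, q2, q3, q4, q6, q7, q8}.
Read 'x': {q0, q1, q2, q3, q4, q6, q7, q8} → {q0, q1, q2, q3, q4, q6, q7, q8}.
Read 'x': {q0, q1, q2, q3, q4, q6, q7, q8} → {q0, q1, q2, q3, q4, q6, q7, q8}.
Read 'y': {q0, q1, q2, q3, q4, q6, q7, q8} → {q0, q1, q2, q3, q4, q5, q6, q8}.
Read 'x': {q0, q1, q2, q3, q4, q5, q6, q8} → {q0, q1, q2, q3, q4, q6, q7, q8}.
Read 'x': {q0, q1, q2, q3, q4, q6, q7, q8} → {q0, q1, q2, q3, q4, q6, q7, q8}.
That set has 8 states.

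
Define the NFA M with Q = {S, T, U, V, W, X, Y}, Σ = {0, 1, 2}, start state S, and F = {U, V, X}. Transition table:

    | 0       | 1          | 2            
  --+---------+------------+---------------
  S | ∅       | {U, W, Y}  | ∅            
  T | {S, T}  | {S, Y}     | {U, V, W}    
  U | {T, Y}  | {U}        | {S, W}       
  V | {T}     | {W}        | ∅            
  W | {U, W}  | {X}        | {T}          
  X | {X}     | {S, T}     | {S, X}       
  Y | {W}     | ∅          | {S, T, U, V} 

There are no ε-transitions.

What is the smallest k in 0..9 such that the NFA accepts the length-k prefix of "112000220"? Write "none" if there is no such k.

Start in {S}.
Read '1': {S} → {U, W, Y}.
None of the earlier sets intersect F, but {U, W, Y} does.

1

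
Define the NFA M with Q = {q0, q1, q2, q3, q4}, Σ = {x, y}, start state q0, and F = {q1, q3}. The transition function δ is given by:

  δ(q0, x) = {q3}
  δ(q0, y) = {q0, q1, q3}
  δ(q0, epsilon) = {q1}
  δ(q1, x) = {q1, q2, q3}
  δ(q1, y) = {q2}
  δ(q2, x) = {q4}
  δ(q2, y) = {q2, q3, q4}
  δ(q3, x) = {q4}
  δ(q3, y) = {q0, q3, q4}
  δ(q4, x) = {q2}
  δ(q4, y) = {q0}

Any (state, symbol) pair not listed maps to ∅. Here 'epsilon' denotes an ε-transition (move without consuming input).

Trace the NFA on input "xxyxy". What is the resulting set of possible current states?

Start: ε-closure({q0}) = {q0, q1}.
Read 'x': {q0, q1} → {q1, q2, q3}.
Read 'x': {q1, q2, q3} → {q1, q2, q3, q4}.
Read 'y': {q1, q2, q3, q4} → {q0, q1, q2, q3, q4}.
Read 'x': {q0, q1, q2, q3, q4} → {q1, q2, q3, q4}.
Read 'y': {q1, q2, q3, q4} → {q0, q1, q2, q3, q4}.

{q0, q1, q2, q3, q4}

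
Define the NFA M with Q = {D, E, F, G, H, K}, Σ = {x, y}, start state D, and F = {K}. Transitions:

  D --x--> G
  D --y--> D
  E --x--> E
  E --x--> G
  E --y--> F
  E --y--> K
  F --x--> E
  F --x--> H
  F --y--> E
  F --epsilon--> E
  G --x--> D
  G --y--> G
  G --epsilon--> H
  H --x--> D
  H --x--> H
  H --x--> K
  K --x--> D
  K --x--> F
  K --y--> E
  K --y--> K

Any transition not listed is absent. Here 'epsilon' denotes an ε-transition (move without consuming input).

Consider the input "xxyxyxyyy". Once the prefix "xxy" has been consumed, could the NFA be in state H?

No

Start in {D}.
Read 'x': {D} → {G, H}.
Read 'x': {G, H} → {D, H, K}.
Read 'y': {D, H, K} → {D, E, K}.
State H is not in {D, E, K}.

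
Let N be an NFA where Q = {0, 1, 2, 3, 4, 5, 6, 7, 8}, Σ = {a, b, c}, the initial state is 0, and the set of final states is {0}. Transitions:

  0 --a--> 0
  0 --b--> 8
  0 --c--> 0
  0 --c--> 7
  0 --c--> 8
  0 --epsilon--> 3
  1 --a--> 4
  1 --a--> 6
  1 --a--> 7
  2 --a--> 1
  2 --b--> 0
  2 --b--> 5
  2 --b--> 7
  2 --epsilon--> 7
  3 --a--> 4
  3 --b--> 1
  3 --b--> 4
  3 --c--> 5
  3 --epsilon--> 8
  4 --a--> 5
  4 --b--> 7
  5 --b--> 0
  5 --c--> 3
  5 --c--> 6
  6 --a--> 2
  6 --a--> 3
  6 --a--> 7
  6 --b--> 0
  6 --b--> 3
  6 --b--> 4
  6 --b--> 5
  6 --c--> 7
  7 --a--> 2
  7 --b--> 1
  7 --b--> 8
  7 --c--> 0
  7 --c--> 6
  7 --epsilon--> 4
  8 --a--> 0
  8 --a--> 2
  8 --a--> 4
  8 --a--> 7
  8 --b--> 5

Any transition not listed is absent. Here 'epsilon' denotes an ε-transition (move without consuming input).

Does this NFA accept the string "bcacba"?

Yes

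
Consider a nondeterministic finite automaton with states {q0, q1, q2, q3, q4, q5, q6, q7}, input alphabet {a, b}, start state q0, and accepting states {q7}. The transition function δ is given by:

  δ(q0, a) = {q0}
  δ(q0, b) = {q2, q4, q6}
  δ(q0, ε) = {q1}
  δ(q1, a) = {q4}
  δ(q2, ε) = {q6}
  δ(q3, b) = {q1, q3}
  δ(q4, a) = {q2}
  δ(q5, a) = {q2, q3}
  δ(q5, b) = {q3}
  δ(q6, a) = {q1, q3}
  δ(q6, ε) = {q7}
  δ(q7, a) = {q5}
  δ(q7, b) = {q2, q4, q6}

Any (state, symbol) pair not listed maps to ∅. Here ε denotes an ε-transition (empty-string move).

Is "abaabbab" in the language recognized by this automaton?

Start: ε-closure({q0}) = {q0, q1}.
Read 'a': {q0, q1} → {q0, q1, q4}.
Read 'b': {q0, q1, q4} → {q2, q4, q6, q7}.
Read 'a': {q2, q4, q6, q7} → {q1, q2, q3, q5, q6, q7}.
Read 'a': {q1, q2, q3, q5, q6, q7} → {q1, q2, q3, q4, q5, q6, q7}.
Read 'b': {q1, q2, q3, q4, q5, q6, q7} → {q1, q2, q3, q4, q6, q7}.
Read 'b': {q1, q2, q3, q4, q6, q7} → {q1, q2, q3, q4, q6, q7}.
Read 'a': {q1, q2, q3, q4, q6, q7} → {q1, q2, q3, q4, q5, q6, q7}.
Read 'b': {q1, q2, q3, q4, q5, q6, q7} → {q1, q2, q3, q4, q6, q7}.
The final set {q1, q2, q3, q4, q6, q7} contains the accepting state q7.

Yes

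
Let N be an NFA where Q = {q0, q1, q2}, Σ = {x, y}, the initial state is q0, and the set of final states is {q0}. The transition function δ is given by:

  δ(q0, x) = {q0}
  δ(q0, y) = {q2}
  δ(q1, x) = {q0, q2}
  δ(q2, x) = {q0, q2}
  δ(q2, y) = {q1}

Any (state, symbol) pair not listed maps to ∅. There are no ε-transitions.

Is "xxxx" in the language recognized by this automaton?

Yes

Start in {q0}.
Read 'x': q0→{q0}; now {q0}.
Read 'x': q0→{q0}; now {q0}.
Read 'x': q0→{q0}; now {q0}.
Read 'x': q0→{q0}; now {q0}.
The final set {q0} contains the accepting state q0.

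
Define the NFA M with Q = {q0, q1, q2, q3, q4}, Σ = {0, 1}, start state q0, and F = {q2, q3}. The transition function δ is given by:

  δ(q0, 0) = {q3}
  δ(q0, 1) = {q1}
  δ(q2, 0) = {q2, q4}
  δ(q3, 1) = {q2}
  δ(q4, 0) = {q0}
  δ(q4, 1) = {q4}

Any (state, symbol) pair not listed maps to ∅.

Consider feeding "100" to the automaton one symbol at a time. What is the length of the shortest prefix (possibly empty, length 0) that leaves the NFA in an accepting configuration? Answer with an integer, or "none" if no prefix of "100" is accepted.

Start in {q0}.
Read '1': q0→{q1}; now {q1}.
Read '0': q1→∅; now ∅.
The set is empty and remains empty for the remaining 1 symbol.
No reachable set along the way intersects F.

none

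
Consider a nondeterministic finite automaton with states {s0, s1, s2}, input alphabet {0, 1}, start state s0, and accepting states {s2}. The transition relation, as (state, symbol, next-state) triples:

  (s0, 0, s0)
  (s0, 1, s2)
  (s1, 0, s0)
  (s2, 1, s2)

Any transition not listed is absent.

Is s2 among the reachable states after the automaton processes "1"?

Yes

Start in {s0}.
Read '1': s0→{s2}; now {s2}.
State s2 is in {s2}.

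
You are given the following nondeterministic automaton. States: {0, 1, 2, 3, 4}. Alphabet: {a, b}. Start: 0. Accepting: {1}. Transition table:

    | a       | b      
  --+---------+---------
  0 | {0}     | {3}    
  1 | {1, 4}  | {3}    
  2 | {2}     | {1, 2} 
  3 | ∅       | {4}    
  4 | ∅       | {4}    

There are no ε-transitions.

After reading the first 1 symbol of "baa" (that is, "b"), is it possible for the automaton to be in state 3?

Yes

Start in {0}.
Read 'b': 0→{3}; now {3}.
State 3 is in {3}.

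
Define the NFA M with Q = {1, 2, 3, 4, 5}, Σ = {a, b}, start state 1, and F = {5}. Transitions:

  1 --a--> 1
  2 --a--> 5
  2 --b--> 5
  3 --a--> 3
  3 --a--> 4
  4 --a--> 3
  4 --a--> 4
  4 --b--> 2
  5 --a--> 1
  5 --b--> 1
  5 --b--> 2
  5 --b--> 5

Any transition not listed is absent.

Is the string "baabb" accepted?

Start in {1}.
Read 'b': 1→∅; now ∅.
The set is empty and remains empty for the remaining 4 symbols.
The final set ∅ contains no accepting state.

No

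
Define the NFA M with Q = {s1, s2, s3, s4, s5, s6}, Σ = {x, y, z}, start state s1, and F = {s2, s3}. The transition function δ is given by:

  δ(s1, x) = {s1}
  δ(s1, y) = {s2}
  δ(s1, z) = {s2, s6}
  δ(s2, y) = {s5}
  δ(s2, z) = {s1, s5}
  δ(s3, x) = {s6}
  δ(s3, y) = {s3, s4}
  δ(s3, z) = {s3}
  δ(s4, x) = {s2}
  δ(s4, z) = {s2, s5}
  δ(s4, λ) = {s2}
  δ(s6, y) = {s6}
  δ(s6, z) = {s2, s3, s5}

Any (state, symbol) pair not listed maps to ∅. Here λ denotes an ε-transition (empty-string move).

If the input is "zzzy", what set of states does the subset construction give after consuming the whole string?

Start in {s1}.
Read 'z': {s1} → {s2, s6}.
Read 'z': {s2, s6} → {s1, s2, s3, s5}.
Read 'z': {s1, s2, s3, s5} → {s1, s2, s3, s5, s6}.
Read 'y': {s1, s2, s3, s5, s6} → {s2, s3, s4, s5, s6}.

{s2, s3, s4, s5, s6}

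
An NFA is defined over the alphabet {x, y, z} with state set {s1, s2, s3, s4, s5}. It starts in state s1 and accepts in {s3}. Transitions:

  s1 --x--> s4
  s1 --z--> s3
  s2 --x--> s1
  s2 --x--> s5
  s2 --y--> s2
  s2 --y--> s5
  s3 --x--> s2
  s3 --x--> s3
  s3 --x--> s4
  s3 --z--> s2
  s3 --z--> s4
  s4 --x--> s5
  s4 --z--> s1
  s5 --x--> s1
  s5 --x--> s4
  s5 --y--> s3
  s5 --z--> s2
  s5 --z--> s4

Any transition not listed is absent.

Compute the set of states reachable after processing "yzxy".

Start in {s1}.
Read 'y': {s1} → ∅.
The set is empty and remains empty for the remaining 3 symbols.

∅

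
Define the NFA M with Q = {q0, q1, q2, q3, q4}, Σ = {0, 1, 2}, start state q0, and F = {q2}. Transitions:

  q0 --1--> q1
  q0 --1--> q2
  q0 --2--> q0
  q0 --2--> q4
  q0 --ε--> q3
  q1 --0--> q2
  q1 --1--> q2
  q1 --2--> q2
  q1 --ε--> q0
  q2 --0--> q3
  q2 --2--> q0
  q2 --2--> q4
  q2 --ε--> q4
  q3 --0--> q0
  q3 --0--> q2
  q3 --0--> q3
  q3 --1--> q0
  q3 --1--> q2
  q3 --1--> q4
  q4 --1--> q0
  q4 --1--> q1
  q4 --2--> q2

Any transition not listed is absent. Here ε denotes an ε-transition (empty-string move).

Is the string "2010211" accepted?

Start: ε-closure({q0}) = {q0, q3}.
Read '2': q0→{q0, q4}, q3→∅; union {q0, q4}; ε-closure = {q0, q3, q4}.
Read '0': q0→∅, q3→{q0, q2, q3}, q4→∅; union {q0, q2, q3}; ε-closure = {q0, q2, q3, q4}.
Read '1': q0→{q1, q2}, q2→∅, q3→{q0, q2, q4}, q4→{q0, q1}; union {q0, q1, q2, q4}; ε-closure = {q0, q1, q2, q3, q4}.
Read '0': q0→∅, q1→{q2}, q2→{q3}, q3→{q0, q2, q3}, q4→∅; union {q0, q2, q3}; ε-closure = {q0, q2, q3, q4}.
Read '2': q0→{q0, q4}, q2→{q0, q4}, q3→∅, q4→{q2}; union {q0, q2, q4}; ε-closure = {q0, q2, q3, q4}.
Read '1': q0→{q1, q2}, q2→∅, q3→{q0, q2, q4}, q4→{q0, q1}; union {q0, q1, q2, q4}; ε-closure = {q0, q1, q2, q3, q4}.
Read '1': q0→{q1, q2}, q1→{q2}, q2→∅, q3→{q0, q2, q4}, q4→{q0, q1}; union {q0, q1, q2, q4}; ε-closure = {q0, q1, q2, q3, q4}.
The final set {q0, q1, q2, q3, q4} contains the accepting state q2.

Yes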